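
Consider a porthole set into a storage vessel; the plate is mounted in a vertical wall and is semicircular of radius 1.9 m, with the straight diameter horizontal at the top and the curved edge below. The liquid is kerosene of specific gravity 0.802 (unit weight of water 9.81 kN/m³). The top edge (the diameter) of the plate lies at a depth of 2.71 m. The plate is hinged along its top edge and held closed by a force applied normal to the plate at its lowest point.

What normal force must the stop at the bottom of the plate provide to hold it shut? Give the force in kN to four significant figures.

γ = 0.802 × 9.81 = 7.86762 kN/m³.
The centroid of a semicircle lies 4r/(3π) = 0.806385 m from the diameter, here below the top edge, so the centroid depth is h_c = 2.71 + 0.806385 = 3.51639 m.
A = πr²/2 = π × 1.9²/2 = 5.67057 m².
Resultant F = γ·h_c·A = 7.86762 × 3.51639 × 5.67057 = 156.88 kN.
I_c = (π/8 − 8/(9π))·r⁴ = 0.109757 × 1.9⁴ = 1.43036 m⁴.
Centre of pressure: y_p = y_c + I_c/(y_c·A) = 3.51639 + 1.43036/(3.51639 × 5.67057) = 3.51639 + 0.0717334 = 3.58812 m along the plane.
The resultant acts 0.806385 + 0.0717334 = 0.878118 m (along the plate) below the hinge at the top edge, so the moment about the hinge is M = F × 0.878118 = 156.88 × 0.878118 = 137.759 kN·m.
A normal force at the bottom, 1.9 m from the hinge, must supply this moment: P = 137.759/1.9 = 72.5047 kN.

P ≈ 72.50 kN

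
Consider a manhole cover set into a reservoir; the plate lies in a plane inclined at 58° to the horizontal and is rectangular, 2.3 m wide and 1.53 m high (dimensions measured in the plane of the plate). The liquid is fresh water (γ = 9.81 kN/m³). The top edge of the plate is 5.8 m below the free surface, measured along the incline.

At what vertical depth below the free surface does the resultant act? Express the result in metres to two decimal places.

γ = 9.81 kN/m³.
Let θ = 58° be the plate's angle to the horizontal; measure y along the incline from where the plane meets the free surface. Vertical depth h = y·sinθ with sinθ = 0.848048.
The centroid lies 1.53/2 = 0.765 m below the top edge, so y_c = 5.8 + 0.765 = 6.565 m and h_c = 6.565 × 0.848048 = 5.56744 m.
A = 2.3 × 1.53 = 3.519 m².
Resultant F = γ·h_c·A = 9.81 × 5.56744 × 3.519 = 192.196 kN.
I_c = b·h³/12 = 2.3 × 1.53³/12 = 0.686469 m⁴.
Centre of pressure: y_p = y_c + I_c/(y_c·A) = 6.565 + 0.686469/(6.565 × 3.519) = 6.565 + 0.0297144 = 6.59471 m along the plane.
Vertically, h_p = y_p·sinθ = 6.59471 × 0.848048 = 5.59263 m.

h_p = 5.59 m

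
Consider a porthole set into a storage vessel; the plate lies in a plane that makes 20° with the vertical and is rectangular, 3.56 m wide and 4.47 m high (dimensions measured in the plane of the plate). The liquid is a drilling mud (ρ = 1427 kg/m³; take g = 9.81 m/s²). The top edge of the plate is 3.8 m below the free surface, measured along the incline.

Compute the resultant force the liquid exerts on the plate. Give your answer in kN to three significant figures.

γ = ρg = 1427 × 9.81 / 1000 = 13.99887 kN/m³.
The plate makes 20° with the vertical, i.e. θ = 90° − 20° = 70° to the horizontal. Measuring y along the incline from the free-surface line, vertical depth h = y·sinθ with sinθ = 0.939693.
The centroid lies 4.47/2 = 2.235 m below the top edge, so y_c = 3.8 + 2.235 = 6.035 m and h_c = 6.035 × 0.939693 = 5.67105 m.
A = 3.56 × 4.47 = 15.9132 m².
Resultant F = γ·h_c·A = 13.99887 × 5.67105 × 15.9132 = 1263.32 kN.

F ≈ 1260 kN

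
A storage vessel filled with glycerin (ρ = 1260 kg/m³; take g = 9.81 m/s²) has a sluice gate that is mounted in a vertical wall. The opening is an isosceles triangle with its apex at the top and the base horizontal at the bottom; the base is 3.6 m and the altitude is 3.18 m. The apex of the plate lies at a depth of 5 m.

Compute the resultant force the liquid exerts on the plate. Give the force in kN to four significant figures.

γ = ρg = 1260 × 9.81 / 1000 = 12.3606 kN/m³.
With the apex up, the centroid sits 2h/3 = 2 × 3.18/3 = 2.12 m below the apex, so the centroid depth is h_c = 5 + 2.12 = 7.12 m.
A = ½ × 3.6 × 3.18 = 5.724 m².
Resultant F = γ·h_c·A = 12.3606 × 7.12 × 5.724 = 503.755 kN.

F ≈ 503.8 kN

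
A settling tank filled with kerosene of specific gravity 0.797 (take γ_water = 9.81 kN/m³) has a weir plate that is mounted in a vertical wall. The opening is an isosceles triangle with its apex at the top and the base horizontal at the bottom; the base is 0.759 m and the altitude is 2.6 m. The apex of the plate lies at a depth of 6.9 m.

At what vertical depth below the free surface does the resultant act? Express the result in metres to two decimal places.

γ = 0.797 × 9.81 = 7.81857 kN/m³.
With the apex up, the centroid sits 2h/3 = 2 × 2.6/3 = 1.73333 m below the apex, so the centroid depth is h_c = 6.9 + 1.73333 = 8.63333 m.
A = ½ × 0.759 × 2.6 = 0.9867 m².
Resultant F = γ·h_c·A = 7.81857 × 8.63333 × 0.9867 = 66.6025 kN.
I_c = b·h³/36 = 0.759 × 2.6³/36 = 0.370561 m⁴.
Centre of pressure: y_p = y_c + I_c/(y_c·A) = 8.63333 + 0.370561/(8.63333 × 0.9867) = 8.63333 + 0.0435007 = 8.67683 m along the plane.

h_p = 8.68 m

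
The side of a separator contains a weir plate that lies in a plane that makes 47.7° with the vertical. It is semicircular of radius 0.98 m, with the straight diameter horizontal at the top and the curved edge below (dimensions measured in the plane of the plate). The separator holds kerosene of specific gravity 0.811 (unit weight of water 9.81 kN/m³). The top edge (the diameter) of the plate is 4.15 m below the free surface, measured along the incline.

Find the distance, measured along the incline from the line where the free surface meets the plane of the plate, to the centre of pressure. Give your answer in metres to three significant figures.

y_p = 4.58 m

γ = 0.811 × 9.81 = 7.95591 kN/m³.
The plate makes 47.7° with the vertical, i.e. θ = 90° − 47.7° = 42.3° to the horizontal. Measuring y along the incline from the free-surface line, vertical depth h = y·sinθ with sinθ = 0.673013.
The centroid of a semicircle lies 4r/(3π) = 0.415925 m from the diameter, here below the top edge, so y_c = 4.15 + 0.415925 = 4.56593 m and h_c = 4.56593 × 0.673013 = 3.07293 m.
A = πr²/2 = π × 0.98²/2 = 1.50859 m².
Resultant F = γ·h_c·A = 7.95591 × 3.07293 × 1.50859 = 36.8819 kN.
I_c = (π/8 − 8/(9π))·r⁴ = 0.109757 × 0.98⁴ = 0.101236 m⁴.
Centre of pressure: y_p = y_c + I_c/(y_c·A) = 4.56593 + 0.101236/(4.56593 × 1.50859) = 4.56593 + 0.0146972 = 4.58063 m along the plane.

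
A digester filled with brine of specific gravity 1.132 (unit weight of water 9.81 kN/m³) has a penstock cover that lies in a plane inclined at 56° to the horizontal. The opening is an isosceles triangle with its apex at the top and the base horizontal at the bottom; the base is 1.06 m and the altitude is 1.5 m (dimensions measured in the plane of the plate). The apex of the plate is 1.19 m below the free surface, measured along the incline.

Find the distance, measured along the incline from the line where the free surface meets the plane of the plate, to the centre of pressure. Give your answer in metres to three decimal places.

y_p = 2.247 m

γ = 1.132 × 9.81 = 11.10492 kN/m³.
Let θ = 56° be the plate's angle to the horizontal; measure y along the incline from where the plane meets the free surface. Vertical depth h = y·sinθ with sinθ = 0.829038.
With the apex up, the centroid sits 2h/3 = 2 × 1.5/3 = 1 m below the apex, so y_c = 1.19 + 1 = 2.19 m and h_c = 2.19 × 0.829038 = 1.81559 m.
A = ½ × 1.06 × 1.5 = 0.795 m².
Resultant F = γ·h_c·A = 11.10492 × 1.81559 × 0.795 = 16.0288 kN.
I_c = b·h³/36 = 1.06 × 1.5³/36 = 0.099375 m⁴.
Centre of pressure: y_p = y_c + I_c/(y_c·A) = 2.19 + 0.099375/(2.19 × 0.795) = 2.19 + 0.0570776 = 2.24708 m along the plane.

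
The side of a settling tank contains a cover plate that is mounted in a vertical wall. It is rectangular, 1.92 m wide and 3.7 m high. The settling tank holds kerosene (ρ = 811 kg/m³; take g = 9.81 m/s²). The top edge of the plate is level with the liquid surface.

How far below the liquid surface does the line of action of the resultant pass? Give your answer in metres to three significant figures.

h_p = 2.47 m

γ = ρg = 811 × 9.81 / 1000 = 7.95591 kN/m³.
The centroid lies 3.7/2 = 1.85 m below the top edge, so the centroid depth is h_c = 1.85 m.
A = 1.92 × 3.7 = 7.104 m².
Resultant F = γ·h_c·A = 7.95591 × 1.85 × 7.104 = 104.56 kN.
I_c = b·h³/12 = 1.92 × 3.7³/12 = 8.10448 m⁴.
Centre of pressure: y_p = y_c + I_c/(y_c·A) = 1.85 + 8.10448/(1.85 × 7.104) = 1.85 + 0.616667 = 2.46667 m along the plane.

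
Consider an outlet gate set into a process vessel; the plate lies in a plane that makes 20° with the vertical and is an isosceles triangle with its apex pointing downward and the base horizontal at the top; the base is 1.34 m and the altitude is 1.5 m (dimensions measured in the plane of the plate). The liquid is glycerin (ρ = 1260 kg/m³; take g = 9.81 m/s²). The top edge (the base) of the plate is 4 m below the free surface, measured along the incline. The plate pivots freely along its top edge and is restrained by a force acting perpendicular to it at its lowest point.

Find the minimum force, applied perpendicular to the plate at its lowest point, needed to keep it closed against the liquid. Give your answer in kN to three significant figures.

P ≈ 18.5 kN

γ = ρg = 1260 × 9.81 / 1000 = 12.3606 kN/m³.
The plate makes 20° with the vertical, i.e. θ = 90° − 20° = 70° to the horizontal. Measuring y along the incline from the free-surface line, vertical depth h = y·sinθ with sinθ = 0.939693.
With the apex down, the centroid sits h/3 = 1.5/3 = 0.5 m below the base (the top edge), so y_c = 4 + 0.5 = 4.5 m and h_c = 4.5 × 0.939693 = 4.22862 m.
A = ½ × 1.34 × 1.5 = 1.005 m².
Resultant F = γ·h_c·A = 12.3606 × 4.22862 × 1.005 = 52.5296 kN.
I_c = b·h³/36 = 1.34 × 1.5³/36 = 0.125625 m⁴.
Centre of pressure: y_p = y_c + I_c/(y_c·A) = 4.5 + 0.125625/(4.5 × 1.005) = 4.5 + 0.0277778 = 4.52778 m along the plane.
The resultant acts 0.5 + 0.0277778 = 0.527778 m (along the plate) below the hinge at the top edge, so the moment about the hinge is M = F × 0.527778 = 52.5296 × 0.527778 = 27.724 kN·m.
A normal force at the bottom, 1.5 m from the hinge, must supply this moment: P = 27.724/1.5 = 18.4827 kN.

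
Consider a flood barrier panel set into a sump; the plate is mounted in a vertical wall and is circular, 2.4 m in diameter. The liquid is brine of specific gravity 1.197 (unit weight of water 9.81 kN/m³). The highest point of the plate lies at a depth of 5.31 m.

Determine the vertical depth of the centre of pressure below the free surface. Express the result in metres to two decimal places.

γ = 1.197 × 9.81 = 11.74257 kN/m³.
The centroid is at the centre, 1.2 m below the top of the plate, so the centroid depth is h_c = 5.31 + 1.2 = 6.51 m.
A = π(1.2)² = 4.52389 m².
Resultant F = γ·h_c·A = 11.74257 × 6.51 × 4.52389 = 345.825 kN.
I_c = πr⁴/4 = π × 1.2⁴/4 = 1.6286 m⁴.
Centre of pressure: y_p = y_c + I_c/(y_c·A) = 6.51 + 1.6286/(6.51 × 4.52389) = 6.51 + 0.0552995 = 6.5653 m along the plane.

h_p = 6.57 m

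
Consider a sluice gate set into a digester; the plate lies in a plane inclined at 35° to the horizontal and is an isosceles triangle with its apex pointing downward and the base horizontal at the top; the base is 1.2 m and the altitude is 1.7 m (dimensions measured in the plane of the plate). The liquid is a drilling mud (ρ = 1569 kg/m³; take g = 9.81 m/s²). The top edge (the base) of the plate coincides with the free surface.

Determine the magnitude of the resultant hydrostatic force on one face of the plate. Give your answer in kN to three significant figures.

γ = ρg = 1569 × 9.81 / 1000 = 15.39189 kN/m³.
Let θ = 35° be the plate's angle to the horizontal; measure y along the incline from where the plane meets the free surface. Vertical depth h = y·sinθ with sinθ = 0.573576.
With the apex down, the centroid sits h/3 = 1.7/3 = 0.566667 m below the base (the top edge), so y_c = 0.566667 m and h_c = 0.566667 × 0.573576 = 0.325027 m.
A = ½ × 1.2 × 1.7 = 1.02 m².
Resultant F = γ·h_c·A = 15.39189 × 0.325027 × 1.02 = 5.10284 kN.

F ≈ 5.10 kN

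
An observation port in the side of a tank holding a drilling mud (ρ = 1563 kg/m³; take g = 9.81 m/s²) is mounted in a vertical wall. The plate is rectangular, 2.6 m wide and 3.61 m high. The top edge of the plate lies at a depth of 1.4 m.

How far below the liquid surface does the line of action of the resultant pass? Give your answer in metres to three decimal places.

h_p = 3.544 m

γ = ρg = 1563 × 9.81 / 1000 = 15.33303 kN/m³.
The centroid lies 3.61/2 = 1.805 m below the top edge, so the centroid depth is h_c = 1.4 + 1.805 = 3.205 m.
A = 2.6 × 3.61 = 9.386 m².
Resultant F = γ·h_c·A = 15.33303 × 3.205 × 9.386 = 461.25 kN.
I_c = b·h³/12 = 2.6 × 3.61³/12 = 10.1933 m⁴.
Centre of pressure: y_p = y_c + I_c/(y_c·A) = 3.205 + 10.1933/(3.205 × 9.386) = 3.205 + 0.338849 = 3.54385 m along the plane.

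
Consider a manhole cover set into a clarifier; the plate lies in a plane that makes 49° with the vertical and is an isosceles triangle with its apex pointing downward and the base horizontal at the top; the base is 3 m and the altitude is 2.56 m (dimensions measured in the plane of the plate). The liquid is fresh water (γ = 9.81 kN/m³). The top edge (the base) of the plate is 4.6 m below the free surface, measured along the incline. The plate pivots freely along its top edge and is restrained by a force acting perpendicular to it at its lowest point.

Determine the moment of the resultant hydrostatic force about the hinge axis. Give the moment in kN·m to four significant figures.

γ = 9.81 kN/m³.
The plate makes 49° with the vertical, i.e. θ = 90° − 49° = 41° to the horizontal. Measuring y along the incline from the free-surface line, vertical depth h = y·sinθ with sinθ = 0.656059.
With the apex down, the centroid sits h/3 = 2.56/3 = 0.853333 m below the base (the top edge), so y_c = 4.6 + 0.853333 = 5.45333 m and h_c = 5.45333 × 0.656059 = 3.57771 m.
A = ½ × 3 × 2.56 = 3.84 m².
Resultant F = γ·h_c·A = 9.81 × 3.57771 × 3.84 = 134.774 kN.
I_c = b·h³/36 = 3 × 2.56³/36 = 1.3981 m⁴.
Centre of pressure: y_p = y_c + I_c/(y_c·A) = 5.45333 + 1.3981/(5.45333 × 3.84) = 5.45333 + 0.0667644 = 5.52009 m along the plane.
The resultant acts 0.853333 + 0.0667644 = 0.920097 m (along the plate) below the hinge at the top edge, so the moment about the hinge is M = F × 0.920097 = 134.774 × 0.920097 = 124.005 kN·m.

M ≈ 124.0 kN·m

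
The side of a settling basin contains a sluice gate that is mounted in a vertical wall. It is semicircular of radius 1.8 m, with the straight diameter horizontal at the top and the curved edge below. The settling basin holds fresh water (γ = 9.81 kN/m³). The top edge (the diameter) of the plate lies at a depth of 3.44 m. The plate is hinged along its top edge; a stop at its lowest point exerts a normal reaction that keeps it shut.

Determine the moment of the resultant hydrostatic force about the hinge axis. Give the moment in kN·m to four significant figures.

M ≈ 171.6 kN·m

γ = 9.81 kN/m³.
The centroid of a semicircle lies 4r/(3π) = 0.763944 m from the diameter, here below the top edge, so the centroid depth is h_c = 3.44 + 0.763944 = 4.20394 m.
A = πr²/2 = π × 1.8²/2 = 5.08938 m².
Resultant F = γ·h_c·A = 9.81 × 4.20394 × 5.08938 = 209.889 kN.
I_c = (π/8 − 8/(9π))·r⁴ = 0.109757 × 1.8⁴ = 1.15219 m⁴.
Centre of pressure: y_p = y_c + I_c/(y_c·A) = 4.20394 + 1.15219/(4.20394 × 5.08938) = 4.20394 + 0.0538521 = 4.25779 m along the plane.
The resultant acts 0.763944 + 0.0538521 = 0.817796 m (along the plate) below the hinge at the top edge, so the moment about the hinge is M = F × 0.817796 = 209.889 × 0.817796 = 171.646 kN·m.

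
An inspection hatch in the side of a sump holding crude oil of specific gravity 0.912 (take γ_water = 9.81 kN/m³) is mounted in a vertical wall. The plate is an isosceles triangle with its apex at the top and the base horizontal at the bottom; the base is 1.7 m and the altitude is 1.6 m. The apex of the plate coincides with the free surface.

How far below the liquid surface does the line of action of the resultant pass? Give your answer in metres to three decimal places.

γ = 0.912 × 9.81 = 8.94672 kN/m³.
With the apex up, the centroid sits 2h/3 = 2 × 1.6/3 = 1.06667 m below the apex, so the centroid depth is h_c = 1.06667 m.
A = ½ × 1.7 × 1.6 = 1.36 m².
Resultant F = γ·h_c·A = 8.94672 × 1.06667 × 1.36 = 12.9787 kN.
I_c = b·h³/36 = 1.7 × 1.6³/36 = 0.193422 m⁴.
Centre of pressure: y_p = y_c + I_c/(y_c·A) = 1.06667 + 0.193422/(1.06667 × 1.36) = 1.06667 + 0.133333 = 1.2 m along the plane.

h_p = 1.200 m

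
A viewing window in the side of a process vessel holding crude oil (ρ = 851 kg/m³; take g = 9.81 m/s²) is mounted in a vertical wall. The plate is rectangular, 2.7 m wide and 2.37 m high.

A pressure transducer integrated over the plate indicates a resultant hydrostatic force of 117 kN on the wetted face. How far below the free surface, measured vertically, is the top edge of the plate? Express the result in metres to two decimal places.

d_top ≈ 1.01 m

γ = ρg = 851 × 9.81 / 1000 = 8.34831 kN/m³.
A = 2.7 × 2.37 = 6.399 m².
From F = γ·h_c·A, the centroid depth is h_c = 117/(8.34831 × 6.399) = 2.19016 m.
The centroid lies 2.37/2 = 1.185 m below the top edge, so the top edge sits at h_top = 2.19016 − 1.185 = 1.00516 m below the surface.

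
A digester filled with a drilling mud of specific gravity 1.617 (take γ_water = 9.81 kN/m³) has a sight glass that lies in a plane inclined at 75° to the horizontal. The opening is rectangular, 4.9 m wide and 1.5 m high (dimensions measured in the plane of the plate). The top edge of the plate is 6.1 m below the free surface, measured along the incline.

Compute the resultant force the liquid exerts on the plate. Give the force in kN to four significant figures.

F ≈ 771.4 kN

γ = 1.617 × 9.81 = 15.86277 kN/m³.
Let θ = 75° be the plate's angle to the horizontal; measure y along the incline from where the plane meets the free surface. Vertical depth h = y·sinθ with sinθ = 0.965926.
The centroid lies 1.5/2 = 0.75 m below the top edge, so y_c = 6.1 + 0.75 = 6.85 m and h_c = 6.85 × 0.965926 = 6.61659 m.
A = 4.9 × 1.5 = 7.35 m².
Resultant F = γ·h_c·A = 15.86277 × 6.61659 × 7.35 = 771.437 kN.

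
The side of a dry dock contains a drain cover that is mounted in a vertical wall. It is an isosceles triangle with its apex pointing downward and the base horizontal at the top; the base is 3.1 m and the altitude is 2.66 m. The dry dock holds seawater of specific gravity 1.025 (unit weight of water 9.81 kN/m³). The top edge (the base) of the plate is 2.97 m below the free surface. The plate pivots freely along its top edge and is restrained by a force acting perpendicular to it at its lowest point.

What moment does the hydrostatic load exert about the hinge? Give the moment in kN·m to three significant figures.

γ = 1.025 × 9.81 = 10.05525 kN/m³.
With the apex down, the centroid sits h/3 = 2.66/3 = 0.886667 m below the base (the top edge), so the centroid depth is h_c = 2.97 + 0.886667 = 3.85667 m.
A = ½ × 3.1 × 2.66 = 4.123 m².
Resultant F = γ·h_c·A = 10.05525 × 3.85667 × 4.123 = 159.889 kN.
I_c = b·h³/36 = 3.1 × 2.66³/36 = 1.62071 m⁴.
Centre of pressure: y_p = y_c + I_c/(y_c·A) = 3.85667 + 1.62071/(3.85667 × 4.123) = 3.85667 + 0.101925 = 3.95859 m along the plane.
The resultant acts 0.886667 + 0.101925 = 0.988592 m (along the plate) below the hinge at the top edge, so the moment about the hinge is M = F × 0.988592 = 159.889 × 0.988592 = 158.065 kN·m.

M ≈ 158 kN·m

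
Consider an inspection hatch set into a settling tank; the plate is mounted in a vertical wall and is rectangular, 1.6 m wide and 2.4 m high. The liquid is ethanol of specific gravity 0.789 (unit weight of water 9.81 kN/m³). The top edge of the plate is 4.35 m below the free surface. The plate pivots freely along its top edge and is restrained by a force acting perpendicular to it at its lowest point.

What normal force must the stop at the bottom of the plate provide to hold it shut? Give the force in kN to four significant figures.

γ = 0.789 × 9.81 = 7.74009 kN/m³.
The centroid lies 2.4/2 = 1.2 m below the top edge, so the centroid depth is h_c = 4.35 + 1.2 = 5.55 m.
A = 1.6 × 2.4 = 3.84 m².
Resultant F = γ·h_c·A = 7.74009 × 5.55 × 3.84 = 164.957 kN.
I_c = b·h³/12 = 1.6 × 2.4³/12 = 1.8432 m⁴.
Centre of pressure: y_p = y_c + I_c/(y_c·A) = 5.55 + 1.8432/(5.55 × 3.84) = 5.55 + 0.0864865 = 5.63649 m along the plane.
The resultant acts 1.2 + 0.0864865 = 1.28649 m (along the plate) below the hinge at the top edge, so the moment about the hinge is M = F × 1.28649 = 164.957 × 1.28649 = 212.216 kN·m.
A normal force at the bottom, 2.4 m from the hinge, must supply this moment: P = 212.216/2.4 = 88.4233 kN.

P ≈ 88.42 kN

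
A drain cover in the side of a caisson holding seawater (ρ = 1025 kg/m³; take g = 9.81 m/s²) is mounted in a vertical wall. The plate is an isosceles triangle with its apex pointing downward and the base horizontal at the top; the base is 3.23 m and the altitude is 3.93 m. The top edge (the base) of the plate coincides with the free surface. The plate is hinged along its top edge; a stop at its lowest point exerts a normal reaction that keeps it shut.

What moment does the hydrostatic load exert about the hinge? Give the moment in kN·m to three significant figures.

γ = ρg = 1025 × 9.81 / 1000 = 10.05525 kN/m³.
With the apex down, the centroid sits h/3 = 3.93/3 = 1.31 m below the base (the top edge), so the centroid depth is h_c = 1.31 m.
A = ½ × 3.23 × 3.93 = 6.34695 m².
Resultant F = γ·h_c·A = 10.05525 × 1.31 × 6.34695 = 83.6044 kN.
I_c = b·h³/36 = 3.23 × 3.93³/36 = 5.446 m⁴.
Centre of pressure: y_p = y_c + I_c/(y_c·A) = 1.31 + 5.446/(1.31 × 6.34695) = 1.31 + 0.655 = 1.965 m along the plane.
The resultant acts 1.31 + 0.655 = 1.965 m (along the plate) below the hinge at the top edge, so the moment about the hinge is M = F × 1.965 = 83.6044 × 1.965 = 164.283 kN·m.

M ≈ 164 kN·m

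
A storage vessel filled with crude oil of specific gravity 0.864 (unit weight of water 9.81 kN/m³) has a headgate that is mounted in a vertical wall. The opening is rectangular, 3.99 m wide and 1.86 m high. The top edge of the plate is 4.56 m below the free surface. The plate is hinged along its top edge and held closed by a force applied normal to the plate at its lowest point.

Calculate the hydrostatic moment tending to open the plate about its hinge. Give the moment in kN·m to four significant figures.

γ = 0.864 × 9.81 = 8.47584 kN/m³.
The centroid lies 1.86/2 = 0.93 m below the top edge, so the centroid depth is h_c = 4.56 + 0.93 = 5.49 m.
A = 3.99 × 1.86 = 7.4214 m².
Resultant F = γ·h_c·A = 8.47584 × 5.49 × 7.4214 = 345.335 kN.
I_c = b·h³/12 = 3.99 × 1.86³/12 = 2.13959 m⁴.
Centre of pressure: y_p = y_c + I_c/(y_c·A) = 5.49 + 2.13959/(5.49 × 7.4214) = 5.49 + 0.0525137 = 5.54251 m along the plane.
The resultant acts 0.93 + 0.0525137 = 0.982514 m (along the plate) below the hinge at the top edge, so the moment about the hinge is M = F × 0.982514 = 345.335 × 0.982514 = 339.296 kN·m.

M ≈ 339.3 kN·m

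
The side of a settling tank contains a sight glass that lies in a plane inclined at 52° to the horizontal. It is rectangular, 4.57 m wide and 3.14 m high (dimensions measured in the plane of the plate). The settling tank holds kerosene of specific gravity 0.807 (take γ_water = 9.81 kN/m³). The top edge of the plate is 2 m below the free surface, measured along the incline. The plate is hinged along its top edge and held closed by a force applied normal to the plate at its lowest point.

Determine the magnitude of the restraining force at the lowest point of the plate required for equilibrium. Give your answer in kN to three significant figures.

P ≈ 183 kN

γ = 0.807 × 9.81 = 7.91667 kN/m³.
Let θ = 52° be the plate's angle to the horizontal; measure y along the incline from where the plane meets the free surface. Vertical depth h = y·sinθ with sinθ = 0.788011.
The centroid lies 3.14/2 = 1.57 m below the top edge, so y_c = 2 + 1.57 = 3.57 m and h_c = 3.57 × 0.788011 = 2.8132 m.
A = 4.57 × 3.14 = 14.3498 m².
Resultant F = γ·h_c·A = 7.91667 × 2.8132 × 14.3498 = 319.587 kN.
I_c = b·h³/12 = 4.57 × 3.14³/12 = 11.7903 m⁴.
Centre of pressure: y_p = y_c + I_c/(y_c·A) = 3.57 + 11.7903/(3.57 × 14.3498) = 3.57 + 0.23015 = 3.80015 m along the plane.
The resultant acts 1.57 + 0.23015 = 1.80015 m (along the plate) below the hinge at the top edge, so the moment about the hinge is M = F × 1.80015 = 319.587 × 1.80015 = 575.305 kN·m.
A normal force at the bottom, 3.14 m from the hinge, must supply this moment: P = 575.305/3.14 = 183.218 kN.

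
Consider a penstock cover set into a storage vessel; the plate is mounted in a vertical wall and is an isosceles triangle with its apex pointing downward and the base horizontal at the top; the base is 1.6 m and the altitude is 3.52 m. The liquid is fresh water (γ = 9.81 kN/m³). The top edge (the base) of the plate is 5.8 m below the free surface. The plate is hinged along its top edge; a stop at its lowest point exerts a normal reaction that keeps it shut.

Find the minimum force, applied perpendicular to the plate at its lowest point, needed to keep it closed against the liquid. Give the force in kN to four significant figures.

P ≈ 69.61 kN

γ = 9.81 kN/m³.
With the apex down, the centroid sits h/3 = 3.52/3 = 1.17333 m below the base (the top edge), so the centroid depth is h_c = 5.8 + 1.17333 = 6.97333 m.
A = ½ × 1.6 × 3.52 = 2.816 m².
Resultant F = γ·h_c·A = 9.81 × 6.97333 × 2.816 = 192.638 kN.
I_c = b·h³/36 = 1.6 × 3.52³/36 = 1.93841 m⁴.
Centre of pressure: y_p = y_c + I_c/(y_c·A) = 6.97333 + 1.93841/(6.97333 × 2.816) = 6.97333 + 0.0987126 = 7.07204 m along the plane.
The resultant acts 1.17333 + 0.0987126 = 1.27204 m (along the plate) below the hinge at the top edge, so the moment about the hinge is M = F × 1.27204 = 192.638 × 1.27204 = 245.043 kN·m.
A normal force at the bottom, 3.52 m from the hinge, must supply this moment: P = 245.043/3.52 = 69.6145 kN.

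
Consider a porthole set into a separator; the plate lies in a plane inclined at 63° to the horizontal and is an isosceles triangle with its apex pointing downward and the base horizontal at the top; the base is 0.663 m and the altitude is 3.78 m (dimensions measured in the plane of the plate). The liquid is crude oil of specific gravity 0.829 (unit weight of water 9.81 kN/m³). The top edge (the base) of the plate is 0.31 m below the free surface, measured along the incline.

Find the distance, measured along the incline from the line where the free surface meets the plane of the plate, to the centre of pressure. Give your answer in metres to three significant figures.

γ = 0.829 × 9.81 = 8.13249 kN/m³.
Let θ = 63° be the plate's angle to the horizontal; measure y along the incline from where the plane meets the free surface. Vertical depth h = y·sinθ with sinθ = 0.891007.
With the apex down, the centroid sits h/3 = 3.78/3 = 1.26 m below the base (the top edge), so y_c = 0.31 + 1.26 = 1.57 m and h_c = 1.57 × 0.891007 = 1.39888 m.
A = ½ × 0.663 × 3.78 = 1.25307 m².
Resultant F = γ·h_c·A = 8.13249 × 1.39888 × 1.25307 = 14.2554 kN.
I_c = b·h³/36 = 0.663 × 3.78³/36 = 0.994687 m⁴.
Centre of pressure: y_p = y_c + I_c/(y_c·A) = 1.57 + 0.994687/(1.57 × 1.25307) = 1.57 + 0.505605 = 2.0756 m along the plane.

y_p = 2.08 m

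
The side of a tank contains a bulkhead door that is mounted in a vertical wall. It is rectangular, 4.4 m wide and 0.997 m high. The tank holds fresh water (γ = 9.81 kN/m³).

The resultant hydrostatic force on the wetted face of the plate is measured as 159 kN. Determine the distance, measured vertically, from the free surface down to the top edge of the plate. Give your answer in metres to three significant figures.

γ = 9.81 kN/m³.
A = 4.4 × 0.997 = 4.3868 m².
From F = γ·h_c·A, the centroid depth is h_c = 159/(9.81 × 4.3868) = 3.69471 m.
The centroid lies 0.997/2 = 0.4985 m below the top edge, so the top edge sits at h_top = 3.69471 − 0.4985 = 3.19621 m below the surface.

d_top ≈ 3.20 m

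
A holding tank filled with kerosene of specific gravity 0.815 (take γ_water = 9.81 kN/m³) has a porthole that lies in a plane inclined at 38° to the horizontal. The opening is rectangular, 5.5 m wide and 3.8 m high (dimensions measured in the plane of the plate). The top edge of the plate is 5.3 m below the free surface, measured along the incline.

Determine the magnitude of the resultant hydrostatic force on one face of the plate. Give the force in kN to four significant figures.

γ = 0.815 × 9.81 = 7.99515 kN/m³.
Let θ = 38° be the plate's angle to the horizontal; measure y along the incline from where the plane meets the free surface. Vertical depth h = y·sinθ with sinθ = 0.615661.
The centroid lies 3.8/2 = 1.9 m below the top edge, so y_c = 5.3 + 1.9 = 7.2 m and h_c = 7.2 × 0.615661 = 4.43276 m.
A = 5.5 × 3.8 = 20.9 m².
Resultant F = γ·h_c·A = 7.99515 × 4.43276 × 20.9 = 740.708 kN.

F ≈ 740.7 kN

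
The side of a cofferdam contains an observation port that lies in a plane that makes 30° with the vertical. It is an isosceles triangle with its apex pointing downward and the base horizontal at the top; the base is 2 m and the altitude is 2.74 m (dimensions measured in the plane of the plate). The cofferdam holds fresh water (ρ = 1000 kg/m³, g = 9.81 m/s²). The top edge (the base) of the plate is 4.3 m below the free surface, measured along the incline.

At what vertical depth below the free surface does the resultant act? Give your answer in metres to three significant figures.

h_p = 4.58 m

γ = ρg = 1000 × 9.81 = 9810 N/m³ = 9.81 kN/m³.
The plate makes 30° with the vertical, i.e. θ = 90° − 30° = 60° to the horizontal. Measuring y along the incline from the free-surface line, vertical depth h = y·sinθ with sinθ = 0.866025.
With the apex down, the centroid sits h/3 = 2.74/3 = 0.913333 m below the base (the top edge), so y_c = 4.3 + 0.913333 = 5.21333 m and h_c = 5.21333 × 0.866025 = 4.51487 m.
A = ½ × 2 × 2.74 = 2.74 m².
Resultant F = γ·h_c·A = 9.81 × 4.51487 × 2.74 = 121.357 kN.
I_c = b·h³/36 = 2 × 2.74³/36 = 1.14282 m⁴.
Centre of pressure: y_p = y_c + I_c/(y_c·A) = 5.21333 + 1.14282/(5.21333 × 2.74) = 5.21333 + 0.0800041 = 5.29333 m along the plane.
Vertically, h_p = y_p·sinθ = 5.29333 × 0.866025 = 4.58416 m.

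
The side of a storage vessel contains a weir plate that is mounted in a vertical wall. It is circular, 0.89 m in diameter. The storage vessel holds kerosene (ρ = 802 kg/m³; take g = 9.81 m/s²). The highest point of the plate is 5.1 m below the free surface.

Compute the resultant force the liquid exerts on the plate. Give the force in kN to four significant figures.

F ≈ 27.14 kN

γ = ρg = 802 × 9.81 / 1000 = 7.86762 kN/m³.
The centroid is at the centre, 0.445 m below the top of the plate, so the centroid depth is h_c = 5.1 + 0.445 = 5.545 m.
A = π(0.445)² = 0.622114 m².
Resultant F = γ·h_c·A = 7.86762 × 5.545 × 0.622114 = 27.1403 kN.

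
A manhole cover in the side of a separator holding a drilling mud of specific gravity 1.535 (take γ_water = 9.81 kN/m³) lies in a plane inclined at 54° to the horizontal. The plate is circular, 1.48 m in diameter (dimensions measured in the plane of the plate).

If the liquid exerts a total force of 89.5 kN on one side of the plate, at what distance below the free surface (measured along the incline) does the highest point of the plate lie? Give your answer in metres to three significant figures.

γ = 1.535 × 9.81 = 15.05835 kN/m³.
A = π(0.74)² = 1.72034 m².
From F = γ·h_c·A, the centroid depth is h_c = 89.5/(15.05835 × 1.72034) = 3.45487 m.
Let θ = 54° be the plate's angle to the horizontal; measure y along the incline from where the plane meets the free surface. Vertical depth h = y·sinθ with sinθ = 0.809017.
Along the incline, y_c = h_c/sinθ = 3.45487/0.809017 = 4.27045 m.
The centroid is at the centre, 0.74 m below the top of the plate, so the highest point sits at y_top = 4.27045 − 0.74 = 3.53045 m along the incline.

y_top ≈ 3.53 m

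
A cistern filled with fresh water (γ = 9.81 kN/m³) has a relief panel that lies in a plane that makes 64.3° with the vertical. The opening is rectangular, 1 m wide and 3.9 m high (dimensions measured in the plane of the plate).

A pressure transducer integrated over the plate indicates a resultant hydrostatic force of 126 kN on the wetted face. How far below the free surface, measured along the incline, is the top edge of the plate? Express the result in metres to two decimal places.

γ = 9.81 kN/m³.
A = 1 × 3.9 = 3.9 m².
From F = γ·h_c·A, the centroid depth is h_c = 126/(9.81 × 3.9) = 3.29334 m.
The plate makes 64.3° with the vertical, i.e. θ = 90° − 64.3° = 25.7° to the horizontal. Measuring y along the incline from the free-surface line, vertical depth h = y·sinθ with sinθ = 0.433659.
Along the incline, y_c = h_c/sinθ = 3.29334/0.433659 = 7.59431 m.
The centroid lies 3.9/2 = 1.95 m below the top edge, so the top edge sits at y_top = 7.59431 − 1.95 = 5.64431 m along the incline.

y_top ≈ 5.64 m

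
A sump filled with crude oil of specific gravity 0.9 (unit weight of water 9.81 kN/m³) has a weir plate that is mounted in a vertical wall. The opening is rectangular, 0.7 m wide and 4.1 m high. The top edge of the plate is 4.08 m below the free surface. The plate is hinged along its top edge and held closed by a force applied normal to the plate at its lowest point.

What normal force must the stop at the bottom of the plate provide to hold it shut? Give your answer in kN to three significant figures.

γ = 0.9 × 9.81 = 8.829 kN/m³.
The centroid lies 4.1/2 = 2.05 m below the top edge, so the centroid depth is h_c = 4.08 + 2.05 = 6.13 m.
A = 0.7 × 4.1 = 2.87 m².
Resultant F = γ·h_c·A = 8.829 × 6.13 × 2.87 = 155.329 kN.
I_c = b·h³/12 = 0.7 × 4.1³/12 = 4.02039 m⁴.
Centre of pressure: y_p = y_c + I_c/(y_c·A) = 6.13 + 4.02039/(6.13 × 2.87) = 6.13 + 0.228521 = 6.35852 m along the plane.
The resultant acts 2.05 + 0.228521 = 2.27852 m (along the plate) below the hinge at the top edge, so the moment about the hinge is M = F × 2.27852 = 155.329 × 2.27852 = 353.92 kN·m.
A normal force at the bottom, 4.1 m from the hinge, must supply this moment: P = 353.92/4.1 = 86.322 kN.

P ≈ 86.3 kN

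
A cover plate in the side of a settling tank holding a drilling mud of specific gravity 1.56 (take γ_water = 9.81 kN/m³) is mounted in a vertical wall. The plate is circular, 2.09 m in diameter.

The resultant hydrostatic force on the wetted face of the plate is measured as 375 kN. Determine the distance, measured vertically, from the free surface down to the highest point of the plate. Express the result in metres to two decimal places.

d_top ≈ 6.10 m

γ = 1.56 × 9.81 = 15.3036 kN/m³.
A = π(1.045)² = 3.4307 m².
From F = γ·h_c·A, the centroid depth is h_c = 375/(15.3036 × 3.4307) = 7.14258 m.
The centroid is at the centre, 1.045 m below the top of the plate, so the highest point sits at h_top = 7.14258 − 1.045 = 6.09758 m below the surface.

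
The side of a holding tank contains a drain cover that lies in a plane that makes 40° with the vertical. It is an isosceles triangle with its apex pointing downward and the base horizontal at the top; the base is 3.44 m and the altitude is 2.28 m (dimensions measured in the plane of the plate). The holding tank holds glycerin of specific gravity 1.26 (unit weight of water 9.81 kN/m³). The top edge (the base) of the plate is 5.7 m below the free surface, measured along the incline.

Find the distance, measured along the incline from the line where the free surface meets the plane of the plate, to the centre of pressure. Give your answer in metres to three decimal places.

γ = 1.26 × 9.81 = 12.3606 kN/m³.
The plate makes 40° with the vertical, i.e. θ = 90° − 40° = 50° to the horizontal. Measuring y along the incline from the free-surface line, vertical depth h = y·sinθ with sinθ = 0.766044.
With the apex down, the centroid sits h/3 = 2.28/3 = 0.76 m below the base (the top edge), so y_c = 5.7 + 0.76 = 6.46 m and h_c = 6.46 × 0.766044 = 4.94864 m.
A = ½ × 3.44 × 2.28 = 3.9216 m².
Resultant F = γ·h_c·A = 12.3606 × 4.94864 × 3.9216 = 239.877 kN.
I_c = b·h³/36 = 3.44 × 2.28³/36 = 1.13256 m⁴.
Centre of pressure: y_p = y_c + I_c/(y_c·A) = 6.46 + 1.13256/(6.46 × 3.9216) = 6.46 + 0.044706 = 6.50471 m along the plane.

y_p = 6.505 m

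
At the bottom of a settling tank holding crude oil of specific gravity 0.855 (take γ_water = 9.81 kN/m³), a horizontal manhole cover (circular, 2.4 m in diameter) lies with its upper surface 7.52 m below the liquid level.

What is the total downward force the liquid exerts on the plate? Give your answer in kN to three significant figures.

F ≈ 285 kN

γ = 0.855 × 9.81 = 8.38755 kN/m³.
The plate is horizontal, so pressure is uniform at p = γ·h = 8.38755 × 7.52 = 63.0744 kN/m².
A = π(1.2)² = 4.52389 m².
F = p·A = 63.0744 × 4.52389 = 285.342 kN.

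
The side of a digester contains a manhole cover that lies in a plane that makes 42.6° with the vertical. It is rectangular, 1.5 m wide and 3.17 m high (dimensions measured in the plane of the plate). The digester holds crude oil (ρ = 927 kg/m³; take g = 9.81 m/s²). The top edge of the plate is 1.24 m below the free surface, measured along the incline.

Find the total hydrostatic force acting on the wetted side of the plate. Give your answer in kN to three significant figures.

γ = ρg = 927 × 9.81 / 1000 = 9.09387 kN/m³.
The plate makes 42.6° with the vertical, i.e. θ = 90° − 42.6° = 47.4° to the horizontal. Measuring y along the incline from the free-surface line, vertical depth h = y·sinθ with sinθ = 0.736097.
The centroid lies 3.17/2 = 1.585 m below the top edge, so y_c = 1.24 + 1.585 = 2.825 m and h_c = 2.825 × 0.736097 = 2.07947 m.
A = 1.5 × 3.17 = 4.755 m².
Resultant F = γ·h_c·A = 9.09387 × 2.07947 × 4.755 = 89.9191 kN.

F ≈ 89.9 kN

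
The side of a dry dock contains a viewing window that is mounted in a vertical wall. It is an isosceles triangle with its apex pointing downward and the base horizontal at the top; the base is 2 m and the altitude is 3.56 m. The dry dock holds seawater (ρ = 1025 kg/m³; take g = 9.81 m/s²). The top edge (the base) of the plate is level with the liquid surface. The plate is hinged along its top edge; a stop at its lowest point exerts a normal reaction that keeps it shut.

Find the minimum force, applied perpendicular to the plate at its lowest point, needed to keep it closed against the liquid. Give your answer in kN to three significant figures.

γ = ρg = 1025 × 9.81 / 1000 = 10.05525 kN/m³.
With the apex down, the centroid sits h/3 = 3.56/3 = 1.18667 m below the base (the top edge), so the centroid depth is h_c = 1.18667 m.
A = ½ × 2 × 3.56 = 3.56 m².
Resultant F = γ·h_c·A = 10.05525 × 1.18667 × 3.56 = 42.4789 kN.
I_c = b·h³/36 = 2 × 3.56³/36 = 2.50656 m⁴.
Centre of pressure: y_p = y_c + I_c/(y_c·A) = 1.18667 + 2.50656/(1.18667 × 3.56) = 1.18667 + 0.593333 = 1.78 m along the plane.
The resultant acts 1.18667 + 0.593333 = 1.78 m (along the plate) below the hinge at the top edge, so the moment about the hinge is M = F × 1.78 = 42.4789 × 1.78 = 75.6124 kN·m.
A normal force at the bottom, 3.56 m from the hinge, must supply this moment: P = 75.6124/3.56 = 21.2394 kN.

P ≈ 21.2 kN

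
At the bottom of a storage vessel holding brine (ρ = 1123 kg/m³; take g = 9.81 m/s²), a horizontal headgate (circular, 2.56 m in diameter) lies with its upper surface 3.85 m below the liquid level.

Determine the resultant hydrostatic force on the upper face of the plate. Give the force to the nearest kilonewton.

F ≈ 218 kN

γ = ρg = 1123 × 9.81 / 1000 = 11.01663 kN/m³.
The plate is horizontal, so pressure is uniform at p = γ·h = 11.01663 × 3.85 = 42.414 kN/m².
A = π(1.28)² = 5.14719 m².
F = p·A = 42.414 × 5.14719 = 218.313 kN.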